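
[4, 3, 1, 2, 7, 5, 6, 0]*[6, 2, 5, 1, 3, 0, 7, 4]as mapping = [0→3, 1→1, 2→2, 3→5, 4→4, 5→0, 6→7, 7→6]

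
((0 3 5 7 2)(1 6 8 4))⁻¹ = (0 2 7 5 3)(1 4 8 6)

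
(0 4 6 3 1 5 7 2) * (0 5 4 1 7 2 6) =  (0 1 4)(2 5)(3 7 6)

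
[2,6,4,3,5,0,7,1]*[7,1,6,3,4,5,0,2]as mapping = [0→6,1→0,2→4,3→3,4→5,5→7,6→2,7→1]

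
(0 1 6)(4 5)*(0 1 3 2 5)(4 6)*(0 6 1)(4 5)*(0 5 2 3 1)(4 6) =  (0 1 2 6 5)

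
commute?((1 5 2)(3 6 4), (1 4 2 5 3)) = no:(1 5 2)(3 6 4) * (1 4 2 5 3) = (1 3 6 2 4), (1 4 2 5 3) * (1 5 2)(3 6 4) = (1 3 5 6 4)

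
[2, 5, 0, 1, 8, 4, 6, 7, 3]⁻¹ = [2, 3, 0, 8, 5, 1, 6, 7, 4]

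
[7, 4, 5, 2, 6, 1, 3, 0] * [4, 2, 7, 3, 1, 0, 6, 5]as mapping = [0→5, 1→1, 2→0, 3→7, 4→6, 5→2, 6→3, 7→4]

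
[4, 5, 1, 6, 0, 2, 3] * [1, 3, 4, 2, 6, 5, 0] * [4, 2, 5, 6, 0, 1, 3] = [3, 1, 6, 4, 2, 0, 5] 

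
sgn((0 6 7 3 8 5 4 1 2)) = 1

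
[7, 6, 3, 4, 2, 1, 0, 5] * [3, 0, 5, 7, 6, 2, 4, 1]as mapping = [0→1, 1→4, 2→7, 3→6, 4→5, 5→0, 6→3, 7→2]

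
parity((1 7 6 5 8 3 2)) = even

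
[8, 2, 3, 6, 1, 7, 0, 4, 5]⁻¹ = [6, 4, 1, 2, 7, 8, 3, 5, 0]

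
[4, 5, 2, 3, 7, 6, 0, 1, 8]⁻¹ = [6, 7, 2, 3, 0, 1, 5, 4, 8]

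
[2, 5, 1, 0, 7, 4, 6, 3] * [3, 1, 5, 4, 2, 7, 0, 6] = [5, 7, 1, 3, 6, 2, 0, 4]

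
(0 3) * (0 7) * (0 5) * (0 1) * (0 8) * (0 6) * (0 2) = (0 3 7 5 1 8 6 2)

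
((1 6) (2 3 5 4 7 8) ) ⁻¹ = (1 6) (2 8 7 4 5 3) 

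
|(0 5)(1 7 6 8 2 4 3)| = 14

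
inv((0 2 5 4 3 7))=(0 7 3 4 5 2)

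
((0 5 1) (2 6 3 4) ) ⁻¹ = (0 1 5) (2 4 3 6) 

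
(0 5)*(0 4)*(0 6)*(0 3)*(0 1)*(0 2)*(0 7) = (0 5 4 6 3 1 2 7)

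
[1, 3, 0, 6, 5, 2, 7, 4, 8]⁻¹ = [2, 0, 5, 1, 7, 4, 3, 6, 8]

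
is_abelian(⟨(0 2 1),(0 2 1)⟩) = yes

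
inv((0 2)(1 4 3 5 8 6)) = (0 2)(1 6 8 5 3 4)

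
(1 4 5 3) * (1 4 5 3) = (1 5)(3 4)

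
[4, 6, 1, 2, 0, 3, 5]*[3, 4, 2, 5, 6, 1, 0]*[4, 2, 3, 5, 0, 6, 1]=[1, 4, 0, 3, 5, 6, 2]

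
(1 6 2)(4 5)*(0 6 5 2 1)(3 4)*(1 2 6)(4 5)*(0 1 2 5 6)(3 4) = (0 2 1 3 6 5 4)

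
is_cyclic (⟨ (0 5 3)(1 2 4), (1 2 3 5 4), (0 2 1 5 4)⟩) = no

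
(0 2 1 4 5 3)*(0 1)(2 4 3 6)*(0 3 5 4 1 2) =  (0 1 5 6)(2 3)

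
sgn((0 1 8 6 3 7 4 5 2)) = 1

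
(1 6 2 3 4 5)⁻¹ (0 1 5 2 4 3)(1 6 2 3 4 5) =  (0 6 1 3 5 4)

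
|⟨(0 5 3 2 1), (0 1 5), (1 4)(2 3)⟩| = 360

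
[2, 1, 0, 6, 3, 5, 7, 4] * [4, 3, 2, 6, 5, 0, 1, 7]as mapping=[0→2, 1→3, 2→4, 3→1, 4→6, 5→0, 6→7, 7→5]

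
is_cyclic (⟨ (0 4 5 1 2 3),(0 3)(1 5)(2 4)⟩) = no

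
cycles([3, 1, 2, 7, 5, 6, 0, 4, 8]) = (0 3 7 4 5 6)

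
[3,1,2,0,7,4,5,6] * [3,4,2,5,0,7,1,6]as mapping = [0→5,1→4,2→2,3→3,4→6,5→0,6→7,7→1]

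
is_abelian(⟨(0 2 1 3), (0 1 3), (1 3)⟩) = no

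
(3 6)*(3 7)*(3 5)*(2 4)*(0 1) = (0 1)(2 4)(3 6 7 5)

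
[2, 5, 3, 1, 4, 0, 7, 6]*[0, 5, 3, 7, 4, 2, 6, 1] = [3, 2, 7, 5, 4, 0, 1, 6]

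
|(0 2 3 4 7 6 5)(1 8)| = 14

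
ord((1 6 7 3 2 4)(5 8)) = 6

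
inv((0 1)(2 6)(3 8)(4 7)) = (0 1)(2 6)(3 8)(4 7)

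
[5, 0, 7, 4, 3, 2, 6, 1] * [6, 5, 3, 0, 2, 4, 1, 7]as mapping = [0→4, 1→6, 2→7, 3→2, 4→0, 5→3, 6→1, 7→5]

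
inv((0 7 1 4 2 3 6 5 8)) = (0 8 5 6 3 2 4 1 7)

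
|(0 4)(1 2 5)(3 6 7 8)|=12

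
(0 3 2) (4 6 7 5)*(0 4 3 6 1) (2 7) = (0 6 2 4 1) (3 7 5) 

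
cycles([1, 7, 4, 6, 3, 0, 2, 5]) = (0 1 7 5)(2 4 3 6)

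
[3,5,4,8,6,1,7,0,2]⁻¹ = [7,5,8,0,2,1,4,6,3]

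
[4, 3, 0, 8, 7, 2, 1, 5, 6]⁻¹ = [2, 6, 5, 1, 0, 7, 8, 4, 3]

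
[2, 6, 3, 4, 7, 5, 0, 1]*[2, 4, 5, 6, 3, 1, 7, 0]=[5, 7, 6, 3, 0, 1, 2, 4]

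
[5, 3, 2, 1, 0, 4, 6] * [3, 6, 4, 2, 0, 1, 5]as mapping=[0→1, 1→2, 2→4, 3→6, 4→3, 5→0, 6→5]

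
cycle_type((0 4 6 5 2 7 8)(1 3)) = 2.7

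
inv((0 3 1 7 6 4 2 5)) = (0 5 2 4 6 7 1 3)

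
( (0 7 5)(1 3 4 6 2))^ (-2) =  (0 7 5)(1 6 3 2 4)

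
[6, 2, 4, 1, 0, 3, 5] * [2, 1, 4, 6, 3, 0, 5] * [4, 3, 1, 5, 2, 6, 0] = [6, 2, 5, 3, 1, 0, 4]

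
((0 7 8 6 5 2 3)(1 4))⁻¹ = (0 3 2 5 6 8 7)(1 4)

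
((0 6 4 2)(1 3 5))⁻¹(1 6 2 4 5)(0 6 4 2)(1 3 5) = (0 2 1 3 4)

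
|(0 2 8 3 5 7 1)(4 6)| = 14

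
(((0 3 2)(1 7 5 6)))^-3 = (1 7 5 6)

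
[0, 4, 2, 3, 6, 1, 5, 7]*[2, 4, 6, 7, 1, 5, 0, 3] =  [2, 1, 6, 7, 0, 4, 5, 3]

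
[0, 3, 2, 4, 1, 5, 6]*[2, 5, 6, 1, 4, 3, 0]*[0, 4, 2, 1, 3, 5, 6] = [2, 4, 6, 3, 5, 1, 0]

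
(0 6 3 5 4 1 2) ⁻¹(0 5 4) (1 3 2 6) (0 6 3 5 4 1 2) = (0 3 2 5) (1 6 4) 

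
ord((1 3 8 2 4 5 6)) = 7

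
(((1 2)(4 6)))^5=(1 2)(4 6)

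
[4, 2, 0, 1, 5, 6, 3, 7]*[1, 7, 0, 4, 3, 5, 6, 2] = [3, 0, 1, 7, 5, 6, 4, 2]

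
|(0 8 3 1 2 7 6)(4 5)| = 14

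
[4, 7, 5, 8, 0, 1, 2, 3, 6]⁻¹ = [4, 5, 6, 7, 0, 2, 8, 1, 3]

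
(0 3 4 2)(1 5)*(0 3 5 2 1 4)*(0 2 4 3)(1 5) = (0 1 4 5 3 2)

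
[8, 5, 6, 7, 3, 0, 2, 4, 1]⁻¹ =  [5, 8, 6, 4, 7, 1, 2, 3, 0]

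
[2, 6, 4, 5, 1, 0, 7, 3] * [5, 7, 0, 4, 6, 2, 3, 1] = [0, 3, 6, 2, 7, 5, 1, 4]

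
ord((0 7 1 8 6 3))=6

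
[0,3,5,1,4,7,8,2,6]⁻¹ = [0,3,7,1,4,2,8,5,6]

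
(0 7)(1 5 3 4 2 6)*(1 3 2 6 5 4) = (0 7)(1 4 6 3)(2 5)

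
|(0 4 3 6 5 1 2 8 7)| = 9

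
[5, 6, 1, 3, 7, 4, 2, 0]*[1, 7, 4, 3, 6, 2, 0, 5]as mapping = [0→2, 1→0, 2→7, 3→3, 4→5, 5→6, 6→4, 7→1]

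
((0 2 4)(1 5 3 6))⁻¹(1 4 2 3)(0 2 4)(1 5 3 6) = (0 4 6 5)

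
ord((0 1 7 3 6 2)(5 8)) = 6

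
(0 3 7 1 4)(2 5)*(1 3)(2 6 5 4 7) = (0 1 7 3 2 4)(5 6)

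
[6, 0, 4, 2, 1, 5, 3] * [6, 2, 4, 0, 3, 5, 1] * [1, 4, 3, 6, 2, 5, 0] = [4, 0, 6, 2, 3, 5, 1]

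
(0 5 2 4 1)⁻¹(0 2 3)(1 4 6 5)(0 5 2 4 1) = (0 1 6 2)(3 5 4)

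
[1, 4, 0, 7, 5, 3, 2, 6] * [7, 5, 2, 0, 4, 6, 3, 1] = [5, 4, 7, 1, 6, 0, 2, 3]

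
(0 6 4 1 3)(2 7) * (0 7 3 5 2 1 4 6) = (1 5 2 3 7)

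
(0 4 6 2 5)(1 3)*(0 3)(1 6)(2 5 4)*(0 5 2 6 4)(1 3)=(0 6 2)(1 5)(3 4)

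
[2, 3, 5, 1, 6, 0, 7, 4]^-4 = [5, 1, 0, 3, 7, 2, 4, 6]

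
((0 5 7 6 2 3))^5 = (0 3 2 6 7 5)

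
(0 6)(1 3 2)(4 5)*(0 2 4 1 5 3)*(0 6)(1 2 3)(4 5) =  (1 6 3 5 2 4)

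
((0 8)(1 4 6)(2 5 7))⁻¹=(0 8)(1 6 4)(2 7 5)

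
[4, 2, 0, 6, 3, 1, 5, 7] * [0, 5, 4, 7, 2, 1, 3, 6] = [2, 4, 0, 3, 7, 5, 1, 6]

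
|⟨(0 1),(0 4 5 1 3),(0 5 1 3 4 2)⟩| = 720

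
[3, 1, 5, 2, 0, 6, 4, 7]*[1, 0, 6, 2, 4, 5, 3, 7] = [2, 0, 5, 6, 1, 3, 4, 7]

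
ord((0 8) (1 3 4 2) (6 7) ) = 4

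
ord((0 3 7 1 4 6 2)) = 7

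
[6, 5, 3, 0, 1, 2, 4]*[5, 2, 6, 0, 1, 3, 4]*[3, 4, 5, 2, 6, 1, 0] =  [6, 2, 3, 1, 5, 0, 4]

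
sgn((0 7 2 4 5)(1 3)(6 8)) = 1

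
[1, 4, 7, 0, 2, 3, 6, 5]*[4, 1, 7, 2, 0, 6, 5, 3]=[1, 0, 3, 4, 7, 2, 5, 6]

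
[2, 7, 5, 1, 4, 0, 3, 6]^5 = [5, 7, 0, 1, 4, 2, 3, 6]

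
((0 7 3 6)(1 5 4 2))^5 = (0 7 3 6)(1 5 4 2)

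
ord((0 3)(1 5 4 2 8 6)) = 6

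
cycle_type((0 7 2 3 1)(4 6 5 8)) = 4.5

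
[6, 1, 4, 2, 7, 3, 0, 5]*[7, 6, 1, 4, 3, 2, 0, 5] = [0, 6, 3, 1, 5, 4, 7, 2]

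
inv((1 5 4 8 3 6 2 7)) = (1 7 2 6 3 8 4 5)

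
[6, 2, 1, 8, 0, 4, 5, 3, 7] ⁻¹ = [4, 2, 1, 7, 5, 6, 0, 8, 3] 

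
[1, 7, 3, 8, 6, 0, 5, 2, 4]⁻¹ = [5, 0, 7, 2, 8, 6, 4, 1, 3]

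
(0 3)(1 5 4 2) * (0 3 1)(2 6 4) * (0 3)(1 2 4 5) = (0 2 3)(4 6 5)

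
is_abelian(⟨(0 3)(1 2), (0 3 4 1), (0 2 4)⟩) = no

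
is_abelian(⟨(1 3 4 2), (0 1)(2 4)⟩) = no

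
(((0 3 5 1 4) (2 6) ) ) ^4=(0 4 1 5 3) 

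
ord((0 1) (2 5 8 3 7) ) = 10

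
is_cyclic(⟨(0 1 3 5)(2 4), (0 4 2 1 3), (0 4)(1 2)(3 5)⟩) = no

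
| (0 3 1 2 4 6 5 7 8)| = 9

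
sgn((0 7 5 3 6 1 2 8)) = -1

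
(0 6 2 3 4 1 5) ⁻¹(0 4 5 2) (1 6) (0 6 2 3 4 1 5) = (0 3 6 1) (2 5) 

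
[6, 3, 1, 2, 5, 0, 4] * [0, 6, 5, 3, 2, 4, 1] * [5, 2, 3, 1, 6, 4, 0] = [2, 1, 0, 4, 6, 5, 3]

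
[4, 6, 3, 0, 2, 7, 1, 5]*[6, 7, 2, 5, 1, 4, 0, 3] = [1, 0, 5, 6, 2, 3, 7, 4]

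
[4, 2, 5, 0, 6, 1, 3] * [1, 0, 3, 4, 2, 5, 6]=[2, 3, 5, 1, 6, 0, 4]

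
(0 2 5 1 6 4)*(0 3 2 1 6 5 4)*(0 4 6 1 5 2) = (0 5 1 2 6 4 3)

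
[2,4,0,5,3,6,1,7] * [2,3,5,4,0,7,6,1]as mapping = [0→5,1→0,2→2,3→7,4→4,5→6,6→3,7→1]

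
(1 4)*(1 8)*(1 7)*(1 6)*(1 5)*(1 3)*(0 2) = (0 2)(1 4 8 7 6 5 3)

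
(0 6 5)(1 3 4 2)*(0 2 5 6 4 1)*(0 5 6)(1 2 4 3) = (0 3 2 5 4 6)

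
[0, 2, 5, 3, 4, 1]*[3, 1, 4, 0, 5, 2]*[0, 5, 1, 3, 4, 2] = [3, 4, 1, 0, 2, 5]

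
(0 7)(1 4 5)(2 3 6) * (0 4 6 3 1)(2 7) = (0 2 1 6 7 4 5)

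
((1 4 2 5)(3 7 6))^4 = (3 7 6)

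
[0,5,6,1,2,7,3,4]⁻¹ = [0,3,4,6,7,1,2,5]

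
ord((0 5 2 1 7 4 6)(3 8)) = 14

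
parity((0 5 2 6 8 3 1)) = even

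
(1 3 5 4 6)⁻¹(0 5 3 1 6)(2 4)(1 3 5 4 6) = (0 4 5 3 1)(2 6)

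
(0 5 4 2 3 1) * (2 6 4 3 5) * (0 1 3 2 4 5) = (0 4 6 5 2)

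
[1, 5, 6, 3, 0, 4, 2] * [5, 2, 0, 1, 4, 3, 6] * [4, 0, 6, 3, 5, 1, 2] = [6, 3, 2, 0, 1, 5, 4]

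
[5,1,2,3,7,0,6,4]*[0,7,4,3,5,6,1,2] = [6,7,4,3,2,0,1,5]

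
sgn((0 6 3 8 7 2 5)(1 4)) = -1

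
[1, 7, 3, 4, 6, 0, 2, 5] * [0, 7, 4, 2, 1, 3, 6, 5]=[7, 5, 2, 1, 6, 0, 4, 3]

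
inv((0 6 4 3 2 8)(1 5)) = (0 8 2 3 4 6)(1 5)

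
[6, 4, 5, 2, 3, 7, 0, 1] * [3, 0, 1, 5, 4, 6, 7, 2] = [7, 4, 6, 1, 5, 2, 3, 0]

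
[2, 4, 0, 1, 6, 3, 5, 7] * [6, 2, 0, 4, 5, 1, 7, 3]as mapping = [0→0, 1→5, 2→6, 3→2, 4→7, 5→4, 6→1, 7→3]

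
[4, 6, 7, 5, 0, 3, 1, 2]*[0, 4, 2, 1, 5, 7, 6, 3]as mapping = [0→5, 1→6, 2→3, 3→7, 4→0, 5→1, 6→4, 7→2]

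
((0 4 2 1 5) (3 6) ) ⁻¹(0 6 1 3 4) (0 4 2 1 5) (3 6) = (2 4 3 5 6) 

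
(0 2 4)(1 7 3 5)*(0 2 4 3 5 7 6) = (0 4 2 3 7 5 1 6)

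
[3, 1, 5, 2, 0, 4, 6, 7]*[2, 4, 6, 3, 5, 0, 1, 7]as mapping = [0→3, 1→4, 2→0, 3→6, 4→2, 5→5, 6→1, 7→7]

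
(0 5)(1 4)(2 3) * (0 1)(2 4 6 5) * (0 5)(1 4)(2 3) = (0 3 1 6)(4 5)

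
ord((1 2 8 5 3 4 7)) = 7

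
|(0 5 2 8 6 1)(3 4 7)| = 6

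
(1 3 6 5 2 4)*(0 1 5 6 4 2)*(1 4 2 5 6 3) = (0 4 6 3 2 5)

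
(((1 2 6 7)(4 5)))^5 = (1 2 6 7)(4 5)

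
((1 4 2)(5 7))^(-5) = (1 4 2)(5 7)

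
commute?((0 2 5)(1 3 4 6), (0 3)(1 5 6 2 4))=no:(0 2 5)(1 3 4 6)*(0 3)(1 5 6 2 4)=(0 4 2 6 5 3 1), (0 3)(1 5 6 2 4)*(0 2 5)(1 3 4 6)=(0 4 3 2 6 5 1)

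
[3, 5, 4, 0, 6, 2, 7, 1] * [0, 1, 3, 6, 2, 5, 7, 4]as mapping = [0→6, 1→5, 2→2, 3→0, 4→7, 5→3, 6→4, 7→1]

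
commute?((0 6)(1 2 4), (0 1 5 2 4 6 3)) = no:(0 6)(1 2 4)*(0 1 5 2 4 6 3) = (0 3)(1 4 5 2 6), (0 1 5 2 4 6 3)*(0 6)(1 2 4) = (0 2 1 5 4)(3 6)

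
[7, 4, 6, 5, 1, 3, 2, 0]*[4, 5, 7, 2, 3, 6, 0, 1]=[1, 3, 0, 6, 5, 2, 7, 4]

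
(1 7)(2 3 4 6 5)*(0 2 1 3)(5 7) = (0 2)(1 5)(3 4 6 7)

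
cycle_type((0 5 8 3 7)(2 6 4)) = 3.5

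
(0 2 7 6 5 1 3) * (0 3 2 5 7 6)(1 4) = (0 5 4 1 2 6 7)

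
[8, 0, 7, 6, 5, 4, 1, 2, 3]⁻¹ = [1, 6, 7, 8, 5, 4, 3, 2, 0]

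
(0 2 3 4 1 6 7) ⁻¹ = (0 7 6 1 4 3 2) 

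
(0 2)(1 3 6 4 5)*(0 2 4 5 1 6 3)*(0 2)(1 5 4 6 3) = (0 6 4 5 3 1 2)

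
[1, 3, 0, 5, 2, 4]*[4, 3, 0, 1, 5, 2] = [3, 1, 4, 2, 0, 5]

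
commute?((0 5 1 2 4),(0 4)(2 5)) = no:(0 5 1 2 4)*(0 4)(2 5) = (0 2)(1 5),(0 4)(2 5)*(0 5 1 2 4) = (1 2)(4 5)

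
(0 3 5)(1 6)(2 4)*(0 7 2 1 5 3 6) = (0 6 5 7 2 4 1)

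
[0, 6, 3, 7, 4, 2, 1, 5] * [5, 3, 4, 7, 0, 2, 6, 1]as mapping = [0→5, 1→6, 2→7, 3→1, 4→0, 5→4, 6→3, 7→2]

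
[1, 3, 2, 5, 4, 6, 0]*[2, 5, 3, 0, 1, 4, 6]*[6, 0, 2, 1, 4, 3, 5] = [3, 6, 1, 4, 0, 5, 2]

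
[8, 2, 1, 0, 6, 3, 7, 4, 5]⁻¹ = [3, 2, 1, 5, 7, 8, 4, 6, 0]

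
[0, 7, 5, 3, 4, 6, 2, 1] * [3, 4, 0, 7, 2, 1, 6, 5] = [3, 5, 1, 7, 2, 6, 0, 4]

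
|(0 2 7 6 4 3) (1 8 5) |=6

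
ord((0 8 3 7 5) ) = 5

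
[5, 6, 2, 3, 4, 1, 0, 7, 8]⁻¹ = [6, 5, 2, 3, 4, 0, 1, 7, 8]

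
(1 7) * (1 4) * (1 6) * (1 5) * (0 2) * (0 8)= (0 2 8) (1 7 4 6 5) 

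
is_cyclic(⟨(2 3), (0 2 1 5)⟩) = no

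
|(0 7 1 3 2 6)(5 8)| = 6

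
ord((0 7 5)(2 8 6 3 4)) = 15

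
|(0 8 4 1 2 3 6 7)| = 8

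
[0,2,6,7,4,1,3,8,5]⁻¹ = [0,5,1,6,4,8,2,3,7]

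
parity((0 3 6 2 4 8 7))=even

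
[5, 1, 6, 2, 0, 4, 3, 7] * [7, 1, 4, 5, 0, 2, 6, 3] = [2, 1, 6, 4, 7, 0, 5, 3]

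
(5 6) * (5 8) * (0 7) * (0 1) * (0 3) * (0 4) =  (0 7 1 3 4)(5 6 8)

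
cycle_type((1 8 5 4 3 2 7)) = 7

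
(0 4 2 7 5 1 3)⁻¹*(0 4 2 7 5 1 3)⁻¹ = (0 1 7 4 3 5 2)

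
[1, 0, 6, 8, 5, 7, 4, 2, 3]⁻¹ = [1, 0, 7, 8, 6, 4, 2, 5, 3]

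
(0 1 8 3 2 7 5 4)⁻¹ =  (0 4 5 7 2 3 8 1)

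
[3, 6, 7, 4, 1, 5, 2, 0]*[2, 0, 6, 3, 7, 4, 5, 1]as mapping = [0→3, 1→5, 2→1, 3→7, 4→0, 5→4, 6→6, 7→2]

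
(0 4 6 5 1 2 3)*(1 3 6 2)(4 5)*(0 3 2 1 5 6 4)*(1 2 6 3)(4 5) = (0 3 1 4 2 5 6)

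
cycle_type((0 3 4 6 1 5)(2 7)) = 2.6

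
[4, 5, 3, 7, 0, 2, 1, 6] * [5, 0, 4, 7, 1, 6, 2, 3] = [1, 6, 7, 3, 5, 4, 0, 2]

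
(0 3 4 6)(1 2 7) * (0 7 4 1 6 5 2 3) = (1 3)(2 4 5)(6 7)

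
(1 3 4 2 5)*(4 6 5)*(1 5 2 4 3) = (2 3 6)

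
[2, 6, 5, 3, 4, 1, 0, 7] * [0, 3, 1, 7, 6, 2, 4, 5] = [1, 4, 2, 7, 6, 3, 0, 5]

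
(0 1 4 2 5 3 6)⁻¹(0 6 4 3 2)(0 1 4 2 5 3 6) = (0 2 6 5 1)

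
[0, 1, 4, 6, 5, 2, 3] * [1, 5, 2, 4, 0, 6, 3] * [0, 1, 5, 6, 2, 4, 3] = [1, 4, 0, 6, 3, 5, 2]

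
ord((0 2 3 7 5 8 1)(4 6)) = 14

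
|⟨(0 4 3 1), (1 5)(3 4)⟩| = 20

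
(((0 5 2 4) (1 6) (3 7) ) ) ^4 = () 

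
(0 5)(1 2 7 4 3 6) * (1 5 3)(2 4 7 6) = (0 3 2 6 5)(1 4)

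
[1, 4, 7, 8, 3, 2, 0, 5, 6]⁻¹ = [6, 0, 5, 4, 1, 7, 8, 2, 3]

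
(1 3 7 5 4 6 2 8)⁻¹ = (1 8 2 6 4 5 7 3)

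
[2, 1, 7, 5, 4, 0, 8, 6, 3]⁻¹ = [5, 1, 0, 8, 4, 3, 7, 2, 6]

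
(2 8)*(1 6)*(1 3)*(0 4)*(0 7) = (0 4 7) (1 6 3) (2 8) 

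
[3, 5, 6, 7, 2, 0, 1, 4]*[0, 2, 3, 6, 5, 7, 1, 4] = [6, 7, 1, 4, 3, 0, 2, 5]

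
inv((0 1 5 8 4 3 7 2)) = (0 2 7 3 4 8 5 1)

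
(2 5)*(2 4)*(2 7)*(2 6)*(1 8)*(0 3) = (0 3)(1 8)(2 5 4 7 6)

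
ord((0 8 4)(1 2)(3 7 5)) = 6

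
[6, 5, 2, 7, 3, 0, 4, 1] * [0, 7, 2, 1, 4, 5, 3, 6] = [3, 5, 2, 6, 1, 0, 4, 7]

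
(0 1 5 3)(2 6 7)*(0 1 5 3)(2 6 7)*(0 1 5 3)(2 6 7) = (0 3 5 1)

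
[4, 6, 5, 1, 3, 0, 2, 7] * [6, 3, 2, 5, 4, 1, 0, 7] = [4, 0, 1, 3, 5, 6, 2, 7] 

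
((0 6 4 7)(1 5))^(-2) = (0 4)(6 7)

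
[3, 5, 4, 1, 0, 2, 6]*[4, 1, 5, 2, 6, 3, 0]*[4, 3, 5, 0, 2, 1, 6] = [5, 0, 6, 3, 2, 1, 4]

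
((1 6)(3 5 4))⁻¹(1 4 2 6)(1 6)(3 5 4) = (1 6 3 2)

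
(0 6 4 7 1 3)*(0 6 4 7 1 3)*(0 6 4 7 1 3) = (0 7)(1 6)(3 4)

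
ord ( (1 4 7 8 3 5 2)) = 7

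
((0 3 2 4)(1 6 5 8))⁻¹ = (0 4 2 3)(1 8 5 6)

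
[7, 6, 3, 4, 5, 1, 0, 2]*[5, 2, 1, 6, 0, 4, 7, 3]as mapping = [0→3, 1→7, 2→6, 3→0, 4→4, 5→2, 6→5, 7→1]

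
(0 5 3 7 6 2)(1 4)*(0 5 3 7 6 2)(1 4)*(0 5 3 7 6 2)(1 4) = (0 7)(1 4)(2 3)(5 6)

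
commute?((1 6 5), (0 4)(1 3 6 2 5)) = no:(1 6 5) * (0 4)(1 3 6 2 5) = (0 4)(1 2 5 3 6), (0 4)(1 3 6 2 5) * (1 6 5) = (0 4)(1 3 5 6 2)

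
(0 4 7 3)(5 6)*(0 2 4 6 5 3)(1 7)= (0 6 3 2 4 1 7)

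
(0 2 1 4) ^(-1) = (0 4 1 2) 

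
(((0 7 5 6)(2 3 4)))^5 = (0 7 5 6)(2 4 3)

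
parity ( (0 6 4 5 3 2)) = odd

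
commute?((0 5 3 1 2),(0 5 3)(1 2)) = no:(0 5 3 1 2) * (0 5 3)(1 2) = (0 3 2 5),(0 5 3)(1 2) * (0 5 3 1 2) = (0 3 5 1)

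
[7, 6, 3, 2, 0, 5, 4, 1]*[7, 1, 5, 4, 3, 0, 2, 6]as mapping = [0→6, 1→2, 2→4, 3→5, 4→7, 5→0, 6→3, 7→1]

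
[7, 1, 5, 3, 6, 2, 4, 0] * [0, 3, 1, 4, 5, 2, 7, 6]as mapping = [0→6, 1→3, 2→2, 3→4, 4→7, 5→1, 6→5, 7→0]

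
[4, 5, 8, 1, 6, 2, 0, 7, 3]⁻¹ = [6, 3, 5, 8, 0, 1, 4, 7, 2]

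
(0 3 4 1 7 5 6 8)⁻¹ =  (0 8 6 5 7 1 4 3)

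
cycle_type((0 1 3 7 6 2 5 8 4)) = 9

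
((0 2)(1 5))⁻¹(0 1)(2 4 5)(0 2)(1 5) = (0 4 1)(2 5)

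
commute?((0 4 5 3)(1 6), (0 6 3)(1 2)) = no:(0 4 5 3)(1 6) * (0 6 3)(1 2) = (0 4 5)(1 3 6 2), (0 6 3)(1 2) * (0 4 5 3)(1 6) = (0 1 2 6)(3 4 5)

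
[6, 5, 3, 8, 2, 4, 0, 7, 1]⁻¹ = [6, 8, 4, 2, 5, 1, 0, 7, 3]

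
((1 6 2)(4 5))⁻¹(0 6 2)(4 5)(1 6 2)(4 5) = (0 2 1)(4 5)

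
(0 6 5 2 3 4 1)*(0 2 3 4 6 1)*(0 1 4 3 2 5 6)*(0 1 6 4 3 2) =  (0 3 1 5)(4 6)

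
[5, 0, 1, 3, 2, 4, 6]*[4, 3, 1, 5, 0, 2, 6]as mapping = [0→2, 1→4, 2→3, 3→5, 4→1, 5→0, 6→6]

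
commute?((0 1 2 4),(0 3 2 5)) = no:(0 1 2 4) * (0 3 2 5) = (0 1 5)(2 4 3),(0 3 2 5) * (0 1 2 4) = (0 3 4)(1 2 5)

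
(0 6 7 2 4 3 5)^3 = (0 2 5 7 3 6 4)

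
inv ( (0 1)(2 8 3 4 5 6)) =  (0 1)(2 6 5 4 3 8)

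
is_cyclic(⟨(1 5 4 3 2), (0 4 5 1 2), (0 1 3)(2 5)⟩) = no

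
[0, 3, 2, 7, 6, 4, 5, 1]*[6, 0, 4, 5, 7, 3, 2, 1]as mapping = [0→6, 1→5, 2→4, 3→1, 4→2, 5→7, 6→3, 7→0]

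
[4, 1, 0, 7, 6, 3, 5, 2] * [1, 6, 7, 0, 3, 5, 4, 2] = [3, 6, 1, 2, 4, 0, 5, 7]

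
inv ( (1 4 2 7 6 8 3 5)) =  (1 5 3 8 6 7 2 4)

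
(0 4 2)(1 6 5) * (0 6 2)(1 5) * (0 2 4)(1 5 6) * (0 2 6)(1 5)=(0 2 5)(1 4 6)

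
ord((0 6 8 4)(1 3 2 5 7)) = 20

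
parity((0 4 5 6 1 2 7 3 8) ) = even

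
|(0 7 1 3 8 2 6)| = 7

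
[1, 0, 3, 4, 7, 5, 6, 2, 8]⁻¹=[1, 0, 7, 2, 3, 5, 6, 4, 8]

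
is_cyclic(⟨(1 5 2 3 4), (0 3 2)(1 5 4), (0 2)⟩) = no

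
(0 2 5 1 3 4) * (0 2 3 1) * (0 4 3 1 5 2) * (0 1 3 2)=(0 3 2)(1 5 4)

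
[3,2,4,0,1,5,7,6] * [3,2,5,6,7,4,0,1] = [6,5,7,3,2,4,1,0] 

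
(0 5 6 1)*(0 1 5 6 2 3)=(0 6 5 2 3)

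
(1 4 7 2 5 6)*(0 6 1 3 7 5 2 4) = (0 6 3 7 4 5 1)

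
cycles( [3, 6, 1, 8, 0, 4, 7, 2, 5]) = (0 3 8 5 4)(1 6 7 2)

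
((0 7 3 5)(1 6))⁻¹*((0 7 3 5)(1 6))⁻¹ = (0 3)(5 7)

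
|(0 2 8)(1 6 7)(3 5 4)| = 3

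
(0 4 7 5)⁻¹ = (0 5 7 4)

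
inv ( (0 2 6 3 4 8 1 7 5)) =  (0 5 7 1 8 4 3 6 2)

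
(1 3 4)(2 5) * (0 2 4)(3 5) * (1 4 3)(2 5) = (0 5 3)(1 2)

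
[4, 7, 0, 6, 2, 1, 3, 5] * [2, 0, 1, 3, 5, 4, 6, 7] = [5, 7, 2, 6, 1, 0, 3, 4]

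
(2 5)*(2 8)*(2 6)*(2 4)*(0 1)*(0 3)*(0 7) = (0 1 3 7)(2 5 8 6 4)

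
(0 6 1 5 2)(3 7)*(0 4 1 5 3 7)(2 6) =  (0 2 4 1 3)(5 6)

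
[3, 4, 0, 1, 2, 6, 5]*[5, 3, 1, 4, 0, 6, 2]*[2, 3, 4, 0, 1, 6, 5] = [1, 2, 6, 0, 3, 4, 5]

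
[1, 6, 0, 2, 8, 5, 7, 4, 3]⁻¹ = [2, 0, 3, 8, 7, 5, 1, 6, 4]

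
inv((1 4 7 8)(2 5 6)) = (1 8 7 4)(2 6 5)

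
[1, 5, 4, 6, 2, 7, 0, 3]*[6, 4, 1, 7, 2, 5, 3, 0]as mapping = [0→4, 1→5, 2→2, 3→3, 4→1, 5→0, 6→6, 7→7]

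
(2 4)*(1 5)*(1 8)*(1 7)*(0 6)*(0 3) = (0 6 3)(1 5 8 7)(2 4)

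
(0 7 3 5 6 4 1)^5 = (0 4 5 7 1 6 3)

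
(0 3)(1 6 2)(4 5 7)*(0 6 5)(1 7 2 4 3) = (0 1 5 2 7 3 6 4)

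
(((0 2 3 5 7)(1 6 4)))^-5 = (1 6 4)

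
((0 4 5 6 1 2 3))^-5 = (0 5 1 3 4 6 2)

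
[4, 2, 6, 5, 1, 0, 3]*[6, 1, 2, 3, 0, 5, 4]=[0, 2, 4, 5, 1, 6, 3]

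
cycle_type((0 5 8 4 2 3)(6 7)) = 2.6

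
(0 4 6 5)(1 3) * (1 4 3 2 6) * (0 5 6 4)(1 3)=(0 1 2 4 3)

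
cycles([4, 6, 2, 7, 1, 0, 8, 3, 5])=(0 4 1 6 8 5) (3 7) 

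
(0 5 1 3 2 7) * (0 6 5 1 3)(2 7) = (0 1)(3 7 6 5)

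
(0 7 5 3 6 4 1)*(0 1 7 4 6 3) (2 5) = (0 4 7 2 5) 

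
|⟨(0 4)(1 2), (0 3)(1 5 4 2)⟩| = 360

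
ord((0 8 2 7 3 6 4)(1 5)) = 14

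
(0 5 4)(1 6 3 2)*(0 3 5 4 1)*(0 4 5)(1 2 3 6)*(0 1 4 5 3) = (0 3)(1 4 6)(2 5)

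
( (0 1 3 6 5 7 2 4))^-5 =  (0 6 2 1 5 4 3 7)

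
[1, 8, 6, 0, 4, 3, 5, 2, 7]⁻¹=[3, 0, 7, 5, 4, 6, 2, 8, 1]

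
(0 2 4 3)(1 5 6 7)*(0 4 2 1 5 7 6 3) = (0 1 7 5 3 4)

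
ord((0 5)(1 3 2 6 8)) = 10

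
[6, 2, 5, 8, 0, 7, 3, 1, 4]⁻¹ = [4, 7, 1, 6, 8, 2, 0, 5, 3]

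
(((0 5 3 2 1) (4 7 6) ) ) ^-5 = (4 7 6) 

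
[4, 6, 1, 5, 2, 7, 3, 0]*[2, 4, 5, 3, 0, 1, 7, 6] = [0, 7, 4, 1, 5, 6, 3, 2] 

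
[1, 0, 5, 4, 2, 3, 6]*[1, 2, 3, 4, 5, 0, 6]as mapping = [0→2, 1→1, 2→0, 3→5, 4→3, 5→4, 6→6]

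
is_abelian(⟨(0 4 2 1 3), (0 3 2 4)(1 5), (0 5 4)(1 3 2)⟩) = no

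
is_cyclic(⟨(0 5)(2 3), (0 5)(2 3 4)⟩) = no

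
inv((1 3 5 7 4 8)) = (1 8 4 7 5 3)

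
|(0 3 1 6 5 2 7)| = 7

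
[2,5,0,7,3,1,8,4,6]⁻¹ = [2,5,0,4,7,1,8,3,6]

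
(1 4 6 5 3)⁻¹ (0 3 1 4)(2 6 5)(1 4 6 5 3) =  (0 1 4 6)(2 5 3)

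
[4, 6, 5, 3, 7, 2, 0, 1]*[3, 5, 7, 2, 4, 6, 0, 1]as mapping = [0→4, 1→0, 2→6, 3→2, 4→1, 5→7, 6→3, 7→5]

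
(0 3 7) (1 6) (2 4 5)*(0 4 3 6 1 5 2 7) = (0 6 5 7 4 2 3) 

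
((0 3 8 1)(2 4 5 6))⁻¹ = (0 1 8 3)(2 6 5 4)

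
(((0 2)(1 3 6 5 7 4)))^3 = (0 2)(1 5)(3 7)(4 6)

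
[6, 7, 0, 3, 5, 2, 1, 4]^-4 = [7, 5, 1, 3, 0, 6, 4, 2]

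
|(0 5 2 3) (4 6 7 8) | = 4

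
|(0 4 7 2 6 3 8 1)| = 8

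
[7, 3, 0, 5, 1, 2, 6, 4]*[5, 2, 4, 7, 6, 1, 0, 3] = [3, 7, 5, 1, 2, 4, 0, 6]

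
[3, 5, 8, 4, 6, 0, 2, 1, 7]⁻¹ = [5, 7, 6, 0, 3, 1, 4, 8, 2]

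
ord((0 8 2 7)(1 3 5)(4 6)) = 12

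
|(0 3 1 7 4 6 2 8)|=8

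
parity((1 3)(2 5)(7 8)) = odd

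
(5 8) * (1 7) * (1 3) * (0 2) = (0 2)(1 7 3)(5 8)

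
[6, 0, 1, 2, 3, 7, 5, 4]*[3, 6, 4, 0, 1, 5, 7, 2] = [7, 3, 6, 4, 0, 2, 5, 1]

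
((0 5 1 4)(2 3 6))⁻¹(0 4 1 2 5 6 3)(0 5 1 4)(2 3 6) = (0 4 3 1 2 6 5)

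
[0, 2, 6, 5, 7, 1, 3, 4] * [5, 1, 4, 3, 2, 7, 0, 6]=[5, 4, 0, 7, 6, 1, 3, 2]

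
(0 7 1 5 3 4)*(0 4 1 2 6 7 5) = (0 5 3 1)(2 6 7)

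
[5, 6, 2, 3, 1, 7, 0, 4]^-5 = [5, 6, 2, 3, 1, 7, 0, 4]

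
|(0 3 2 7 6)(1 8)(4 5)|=10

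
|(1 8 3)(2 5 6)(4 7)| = 6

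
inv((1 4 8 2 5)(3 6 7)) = (1 5 2 8 4)(3 7 6)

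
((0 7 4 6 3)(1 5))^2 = (0 4 3 7 6)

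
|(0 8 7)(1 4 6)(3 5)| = 6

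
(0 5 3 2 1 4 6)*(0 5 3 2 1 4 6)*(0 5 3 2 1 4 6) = (0 2 6 3 4 5 1)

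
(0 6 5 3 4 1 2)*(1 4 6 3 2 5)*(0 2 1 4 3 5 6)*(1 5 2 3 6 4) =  (0 2 3)(1 4 6)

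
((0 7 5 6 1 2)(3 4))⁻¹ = (0 2 1 6 5 7)(3 4)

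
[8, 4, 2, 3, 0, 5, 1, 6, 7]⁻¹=[4, 6, 2, 3, 1, 5, 7, 8, 0]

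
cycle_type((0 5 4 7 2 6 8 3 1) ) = 9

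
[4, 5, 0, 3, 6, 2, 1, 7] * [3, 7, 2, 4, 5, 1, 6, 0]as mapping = [0→5, 1→1, 2→3, 3→4, 4→6, 5→2, 6→7, 7→0]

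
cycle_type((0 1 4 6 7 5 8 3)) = 8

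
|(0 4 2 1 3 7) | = 6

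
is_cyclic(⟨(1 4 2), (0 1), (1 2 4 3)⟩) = no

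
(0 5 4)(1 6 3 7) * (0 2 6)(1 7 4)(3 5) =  (0 3 4 2 6 5 1)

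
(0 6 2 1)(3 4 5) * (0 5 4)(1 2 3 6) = (0 1 5 6 3)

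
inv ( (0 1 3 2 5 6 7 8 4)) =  (0 4 8 7 6 5 2 3 1)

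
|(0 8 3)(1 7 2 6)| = 12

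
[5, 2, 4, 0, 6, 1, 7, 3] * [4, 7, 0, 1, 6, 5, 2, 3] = [5, 0, 6, 4, 2, 7, 3, 1] 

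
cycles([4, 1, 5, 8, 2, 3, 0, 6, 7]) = (0 4 2 5 3 8 7 6)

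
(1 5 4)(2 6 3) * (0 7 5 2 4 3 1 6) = (0 7 5 3 4 6 1 2)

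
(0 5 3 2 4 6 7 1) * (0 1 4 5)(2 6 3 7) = (2 5 7 4 3 6)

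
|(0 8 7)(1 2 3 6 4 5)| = 6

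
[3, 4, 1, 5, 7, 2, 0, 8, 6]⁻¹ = [6, 2, 5, 0, 1, 3, 8, 4, 7]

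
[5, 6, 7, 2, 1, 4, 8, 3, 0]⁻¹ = [8, 4, 3, 7, 5, 0, 1, 2, 6]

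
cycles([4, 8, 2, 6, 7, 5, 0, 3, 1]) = (0 4 7 3 6) (1 8) 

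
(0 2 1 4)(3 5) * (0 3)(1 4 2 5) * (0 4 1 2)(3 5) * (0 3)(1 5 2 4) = (1 3 4 2 5)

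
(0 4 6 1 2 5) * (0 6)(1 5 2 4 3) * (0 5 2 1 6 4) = (0 3 6 2 1)(4 5)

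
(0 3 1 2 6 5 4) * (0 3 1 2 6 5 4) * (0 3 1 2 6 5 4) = (0 2 4 1 5 3 6)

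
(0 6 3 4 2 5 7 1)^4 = (0 2)(1 4)(3 7)(5 6)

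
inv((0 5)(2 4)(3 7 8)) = (0 5)(2 4)(3 8 7)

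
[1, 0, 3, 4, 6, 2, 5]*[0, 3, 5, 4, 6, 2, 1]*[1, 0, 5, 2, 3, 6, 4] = [2, 1, 3, 4, 0, 6, 5]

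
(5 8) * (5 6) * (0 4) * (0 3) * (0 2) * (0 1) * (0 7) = (0 4 3 2 1 7)(5 8 6)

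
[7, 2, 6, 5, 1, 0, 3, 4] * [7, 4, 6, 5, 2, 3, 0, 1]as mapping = [0→1, 1→6, 2→0, 3→3, 4→4, 5→7, 6→5, 7→2]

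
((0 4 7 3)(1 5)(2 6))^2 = (0 7)(3 4)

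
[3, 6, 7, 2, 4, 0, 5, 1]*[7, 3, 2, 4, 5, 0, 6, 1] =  [4, 6, 1, 2, 5, 7, 0, 3]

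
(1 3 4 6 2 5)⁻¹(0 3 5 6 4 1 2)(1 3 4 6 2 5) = (0 4 1 2 6 3 5)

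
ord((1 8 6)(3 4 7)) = 3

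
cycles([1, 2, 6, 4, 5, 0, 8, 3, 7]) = (0 1 2 6 8 7 3 4 5)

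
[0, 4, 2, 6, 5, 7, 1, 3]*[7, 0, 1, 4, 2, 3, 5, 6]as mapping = [0→7, 1→2, 2→1, 3→5, 4→3, 5→6, 6→0, 7→4]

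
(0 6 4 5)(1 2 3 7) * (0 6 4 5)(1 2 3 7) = (0 4)(1 3)(2 7)(5 6)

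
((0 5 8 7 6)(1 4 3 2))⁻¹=(0 6 7 8 5)(1 2 3 4)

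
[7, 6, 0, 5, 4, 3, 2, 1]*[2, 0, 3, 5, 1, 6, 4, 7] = [7, 4, 2, 6, 1, 5, 3, 0]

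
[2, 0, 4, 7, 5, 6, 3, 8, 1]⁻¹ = [1, 8, 0, 6, 2, 4, 5, 3, 7]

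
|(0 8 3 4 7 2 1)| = 7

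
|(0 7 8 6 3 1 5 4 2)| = 9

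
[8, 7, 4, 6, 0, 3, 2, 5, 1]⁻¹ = [4, 8, 6, 5, 2, 7, 3, 1, 0]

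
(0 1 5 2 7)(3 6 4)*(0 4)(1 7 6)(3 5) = (0 7 4 5 2 6)(1 3)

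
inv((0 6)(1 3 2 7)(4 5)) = (0 6)(1 7 2 3)(4 5)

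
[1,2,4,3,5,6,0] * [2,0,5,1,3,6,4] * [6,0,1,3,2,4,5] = [6,4,3,0,5,2,1]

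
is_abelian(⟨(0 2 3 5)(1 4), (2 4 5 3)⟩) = no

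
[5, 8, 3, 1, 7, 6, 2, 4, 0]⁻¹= [8, 3, 6, 2, 7, 0, 5, 4, 1]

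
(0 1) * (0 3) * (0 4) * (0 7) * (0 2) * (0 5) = (0 1 3 4 7 2 5)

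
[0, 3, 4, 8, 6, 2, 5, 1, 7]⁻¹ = [0, 7, 5, 1, 2, 6, 4, 8, 3]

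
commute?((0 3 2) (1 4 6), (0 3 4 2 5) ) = no:(0 3 2) (1 4 6)*(0 3 4 2 5) = (0 4 6 1 2 3 5), (0 3 4 2 5)*(0 3 2) (1 4 6) = (0 2 5 3 6 1 4) 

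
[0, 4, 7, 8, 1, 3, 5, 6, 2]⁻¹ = [0, 4, 8, 5, 1, 6, 7, 2, 3]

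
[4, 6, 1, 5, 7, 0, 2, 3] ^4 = [5, 6, 1, 7, 0, 3, 2, 4] 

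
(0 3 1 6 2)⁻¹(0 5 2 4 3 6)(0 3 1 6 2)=(0 4 1 2 3 5)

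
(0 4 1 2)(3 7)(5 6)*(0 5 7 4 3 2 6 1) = (0 3 4)(1 6 7 2 5)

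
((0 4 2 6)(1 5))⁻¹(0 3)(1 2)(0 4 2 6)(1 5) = (3 4)(5 6)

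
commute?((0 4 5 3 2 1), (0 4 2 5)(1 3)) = no:(0 4 5 3 2 1)*(0 4 2 5)(1 3) = (0 2 3 5 1 4), (0 4 2 5)(1 3)*(0 4 5 3 2 1) = (0 5 4 1 2 3)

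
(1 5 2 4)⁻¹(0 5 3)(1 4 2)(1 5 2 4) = (0 2 3)(1 4 5)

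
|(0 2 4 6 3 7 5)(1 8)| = 14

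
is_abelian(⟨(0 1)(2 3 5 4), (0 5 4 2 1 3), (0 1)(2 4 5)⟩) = no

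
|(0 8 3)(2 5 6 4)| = 12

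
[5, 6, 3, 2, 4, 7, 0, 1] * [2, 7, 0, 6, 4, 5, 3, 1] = [5, 3, 6, 0, 4, 1, 2, 7]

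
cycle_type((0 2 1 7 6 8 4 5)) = 8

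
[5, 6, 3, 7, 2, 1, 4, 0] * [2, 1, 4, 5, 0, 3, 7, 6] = [3, 7, 5, 6, 4, 1, 0, 2] 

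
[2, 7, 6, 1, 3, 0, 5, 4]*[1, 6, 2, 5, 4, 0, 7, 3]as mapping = [0→2, 1→3, 2→7, 3→6, 4→5, 5→1, 6→0, 7→4]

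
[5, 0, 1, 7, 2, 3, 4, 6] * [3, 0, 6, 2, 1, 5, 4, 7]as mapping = [0→5, 1→3, 2→0, 3→7, 4→6, 5→2, 6→1, 7→4]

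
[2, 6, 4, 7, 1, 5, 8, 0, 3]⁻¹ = [7, 4, 0, 8, 2, 5, 1, 3, 6]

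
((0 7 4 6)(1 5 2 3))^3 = (0 6 4 7)(1 3 2 5)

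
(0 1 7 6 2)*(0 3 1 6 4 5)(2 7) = (0 6 7 4 5)(1 2 3)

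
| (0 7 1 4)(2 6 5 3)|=4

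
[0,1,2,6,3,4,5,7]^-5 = [0,1,2,4,5,6,3,7]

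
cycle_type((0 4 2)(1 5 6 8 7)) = 3.5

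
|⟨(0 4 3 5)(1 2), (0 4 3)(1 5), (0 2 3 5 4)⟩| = 720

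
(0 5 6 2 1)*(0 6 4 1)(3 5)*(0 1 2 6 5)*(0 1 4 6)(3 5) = (0 5 6)(1 3)(2 4)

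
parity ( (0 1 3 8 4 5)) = odd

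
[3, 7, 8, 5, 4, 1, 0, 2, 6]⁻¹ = [6, 5, 7, 0, 4, 3, 8, 1, 2]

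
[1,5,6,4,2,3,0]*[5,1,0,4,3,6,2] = [1,6,2,3,0,4,5]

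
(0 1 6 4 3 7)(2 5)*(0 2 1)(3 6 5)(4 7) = (1 5)(2 3 4 6 7)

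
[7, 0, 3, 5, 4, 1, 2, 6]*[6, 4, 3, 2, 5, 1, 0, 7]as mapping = [0→7, 1→6, 2→2, 3→1, 4→5, 5→4, 6→3, 7→0]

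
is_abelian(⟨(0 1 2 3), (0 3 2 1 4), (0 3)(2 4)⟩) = no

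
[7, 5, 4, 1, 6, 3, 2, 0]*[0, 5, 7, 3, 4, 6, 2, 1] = [1, 6, 4, 5, 2, 3, 7, 0]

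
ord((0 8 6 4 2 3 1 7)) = 8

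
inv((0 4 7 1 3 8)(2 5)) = (0 8 3 1 7 4)(2 5)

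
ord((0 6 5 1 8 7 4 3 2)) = 9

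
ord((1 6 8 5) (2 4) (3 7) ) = 4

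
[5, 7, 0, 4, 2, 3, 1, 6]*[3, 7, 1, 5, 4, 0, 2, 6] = [0, 6, 3, 4, 1, 5, 7, 2]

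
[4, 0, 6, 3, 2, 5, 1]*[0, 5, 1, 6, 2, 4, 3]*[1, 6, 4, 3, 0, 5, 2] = [4, 1, 3, 2, 6, 0, 5]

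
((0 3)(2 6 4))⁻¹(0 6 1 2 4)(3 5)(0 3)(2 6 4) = (0 5)(1 6 2 3 4)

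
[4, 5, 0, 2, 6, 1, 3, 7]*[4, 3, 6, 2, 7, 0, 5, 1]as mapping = [0→7, 1→0, 2→4, 3→6, 4→5, 5→3, 6→2, 7→1]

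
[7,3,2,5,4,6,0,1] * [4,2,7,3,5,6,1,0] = [0,3,7,6,5,1,4,2]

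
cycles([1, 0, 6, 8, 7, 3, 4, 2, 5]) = (0 1)(2 6 4 7)(3 8 5)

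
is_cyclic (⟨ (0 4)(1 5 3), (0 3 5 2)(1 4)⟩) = no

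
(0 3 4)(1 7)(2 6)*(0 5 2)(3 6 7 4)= (0 6)(1 4 5 2 7)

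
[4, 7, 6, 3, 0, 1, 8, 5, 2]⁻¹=[4, 5, 8, 3, 0, 7, 2, 1, 6]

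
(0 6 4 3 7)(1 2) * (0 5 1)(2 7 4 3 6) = (0 2)(1 7 5)(3 4 6)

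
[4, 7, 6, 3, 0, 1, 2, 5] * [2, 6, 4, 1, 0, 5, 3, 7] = [0, 7, 3, 1, 2, 6, 4, 5]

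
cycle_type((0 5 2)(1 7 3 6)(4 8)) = 2.3.4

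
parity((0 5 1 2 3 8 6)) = even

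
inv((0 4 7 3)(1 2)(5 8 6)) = (0 3 7 4)(1 2)(5 6 8)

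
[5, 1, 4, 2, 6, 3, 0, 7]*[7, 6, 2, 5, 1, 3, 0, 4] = [3, 6, 1, 2, 0, 5, 7, 4]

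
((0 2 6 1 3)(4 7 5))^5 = (4 5 7)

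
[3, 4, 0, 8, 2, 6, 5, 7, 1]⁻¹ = [2, 8, 4, 0, 1, 6, 5, 7, 3]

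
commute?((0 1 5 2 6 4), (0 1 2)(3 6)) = no:(0 1 5 2 6 4) * (0 1 2)(3 6) = (0 2 3 6 4 1 5), (0 1 2)(3 6) * (0 1 5 2 6 4) = (0 5 2 1 6 3 4)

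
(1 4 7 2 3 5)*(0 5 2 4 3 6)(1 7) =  (0 5 7 4 1 3 2 6)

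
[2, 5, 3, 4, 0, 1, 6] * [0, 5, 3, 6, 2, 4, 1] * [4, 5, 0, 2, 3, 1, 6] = [2, 3, 6, 0, 4, 1, 5]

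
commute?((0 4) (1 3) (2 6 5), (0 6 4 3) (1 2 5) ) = no:(0 4) (1 3) (2 6 5) * (0 6 4 3) (1 2 5) = (0 3 2 4 6 1), (0 6 4 3) (1 2 5) * (0 4) (1 3) (2 6 5) = (0 5 3 4 1 6) 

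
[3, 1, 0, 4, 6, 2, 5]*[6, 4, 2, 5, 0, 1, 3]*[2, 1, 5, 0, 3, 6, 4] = [6, 3, 4, 2, 0, 5, 1]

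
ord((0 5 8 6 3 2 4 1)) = 8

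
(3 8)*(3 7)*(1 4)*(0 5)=(0 5)(1 4)(3 8 7)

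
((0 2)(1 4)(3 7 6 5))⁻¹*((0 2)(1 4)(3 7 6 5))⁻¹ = (3 6)(5 7)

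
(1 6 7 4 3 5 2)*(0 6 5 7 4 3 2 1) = (0 6 4 2) (1 5) (3 7) 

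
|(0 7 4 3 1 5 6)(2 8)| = 14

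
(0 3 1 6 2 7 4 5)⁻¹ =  (0 5 4 7 2 6 1 3)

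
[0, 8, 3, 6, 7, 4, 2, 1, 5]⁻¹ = [0, 7, 6, 2, 5, 8, 3, 4, 1]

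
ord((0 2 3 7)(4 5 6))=12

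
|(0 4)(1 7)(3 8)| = 2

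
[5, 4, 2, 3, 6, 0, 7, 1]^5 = [5, 4, 2, 3, 6, 0, 7, 1]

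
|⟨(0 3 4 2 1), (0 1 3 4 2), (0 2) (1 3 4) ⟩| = 120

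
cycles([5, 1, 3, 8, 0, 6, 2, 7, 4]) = (0 5 6 2 3 8 4)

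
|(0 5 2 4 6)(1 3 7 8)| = 20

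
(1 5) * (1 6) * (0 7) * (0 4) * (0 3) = (0 7 4 3) (1 5 6) 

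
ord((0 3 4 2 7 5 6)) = 7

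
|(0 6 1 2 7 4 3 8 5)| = 9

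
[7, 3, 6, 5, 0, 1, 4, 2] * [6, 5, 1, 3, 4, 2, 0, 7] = [7, 3, 0, 2, 6, 5, 4, 1]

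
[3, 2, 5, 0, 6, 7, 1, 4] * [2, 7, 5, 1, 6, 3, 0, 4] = [1, 5, 3, 2, 0, 4, 7, 6]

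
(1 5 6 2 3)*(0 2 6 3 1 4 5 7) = (0 2 1 7)(3 4 5)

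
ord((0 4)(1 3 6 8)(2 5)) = 4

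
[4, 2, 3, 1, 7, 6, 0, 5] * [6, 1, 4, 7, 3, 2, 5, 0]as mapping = [0→3, 1→4, 2→7, 3→1, 4→0, 5→5, 6→6, 7→2]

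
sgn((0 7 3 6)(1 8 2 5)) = 1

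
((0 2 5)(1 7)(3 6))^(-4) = (0 5 2)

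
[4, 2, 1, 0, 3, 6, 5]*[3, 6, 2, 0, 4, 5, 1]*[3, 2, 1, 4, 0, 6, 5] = [0, 1, 5, 4, 3, 2, 6]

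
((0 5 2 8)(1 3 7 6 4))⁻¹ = (0 8 2 5)(1 4 6 7 3)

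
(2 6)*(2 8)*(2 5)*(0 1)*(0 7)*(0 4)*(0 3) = (0 1 7 4 3)(2 6 8 5)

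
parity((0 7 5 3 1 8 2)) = even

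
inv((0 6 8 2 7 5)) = (0 5 7 2 8 6)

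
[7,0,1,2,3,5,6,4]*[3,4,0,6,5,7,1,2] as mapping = [0→2,1→3,2→4,3→0,4→6,5→7,6→1,7→5] 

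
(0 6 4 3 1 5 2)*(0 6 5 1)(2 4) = (0 5 4 3)(2 6)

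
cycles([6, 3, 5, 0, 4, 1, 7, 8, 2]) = (0 6 7 8 2 5 1 3)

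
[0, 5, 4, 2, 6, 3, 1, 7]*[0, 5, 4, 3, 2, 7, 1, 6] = [0, 7, 2, 4, 1, 3, 5, 6]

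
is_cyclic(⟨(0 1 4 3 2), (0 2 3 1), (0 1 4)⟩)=no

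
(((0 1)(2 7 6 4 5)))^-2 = (2 4 7 5 6)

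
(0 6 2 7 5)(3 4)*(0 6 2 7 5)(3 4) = (0 2 5 6 7)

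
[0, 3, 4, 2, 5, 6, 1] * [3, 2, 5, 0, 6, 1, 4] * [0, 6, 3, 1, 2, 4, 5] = [1, 0, 5, 4, 6, 2, 3]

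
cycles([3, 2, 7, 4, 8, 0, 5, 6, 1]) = (0 3 4 8 1 2 7 6 5)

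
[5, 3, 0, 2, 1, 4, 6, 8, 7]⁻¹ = [2, 4, 3, 1, 5, 0, 6, 8, 7]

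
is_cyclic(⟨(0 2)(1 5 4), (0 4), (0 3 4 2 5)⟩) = no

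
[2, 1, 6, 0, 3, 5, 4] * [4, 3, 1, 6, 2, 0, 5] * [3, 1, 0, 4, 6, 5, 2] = [1, 4, 5, 6, 2, 3, 0]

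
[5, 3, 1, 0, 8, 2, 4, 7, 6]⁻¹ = [3, 2, 5, 1, 6, 0, 8, 7, 4]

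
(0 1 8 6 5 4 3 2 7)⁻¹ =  (0 7 2 3 4 5 6 8 1)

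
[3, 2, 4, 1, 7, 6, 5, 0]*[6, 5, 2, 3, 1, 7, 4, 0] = [3, 2, 1, 5, 0, 4, 7, 6]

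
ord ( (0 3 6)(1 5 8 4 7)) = 15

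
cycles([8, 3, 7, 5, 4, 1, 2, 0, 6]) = (0 8 6 2 7)(1 3 5)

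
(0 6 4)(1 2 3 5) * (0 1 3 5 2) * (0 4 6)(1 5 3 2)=(1 4 5 2 3)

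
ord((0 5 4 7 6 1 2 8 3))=9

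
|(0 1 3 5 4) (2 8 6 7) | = 20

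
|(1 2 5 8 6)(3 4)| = 10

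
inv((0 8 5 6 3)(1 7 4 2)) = (0 3 6 5 8)(1 2 4 7)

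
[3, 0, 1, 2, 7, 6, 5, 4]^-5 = [1, 2, 3, 0, 7, 6, 5, 4]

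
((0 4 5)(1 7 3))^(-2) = (0 4 5)(1 7 3)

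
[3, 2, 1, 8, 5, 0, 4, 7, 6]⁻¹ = [5, 2, 1, 0, 6, 4, 8, 7, 3]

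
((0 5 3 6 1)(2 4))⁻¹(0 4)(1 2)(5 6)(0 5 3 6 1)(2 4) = (0 4)(1 3)(2 5)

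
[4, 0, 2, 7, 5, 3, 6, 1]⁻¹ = [1, 7, 2, 5, 0, 4, 6, 3]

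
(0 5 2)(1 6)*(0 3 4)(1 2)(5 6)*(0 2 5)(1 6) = (0 1)(2 3 4)(5 6)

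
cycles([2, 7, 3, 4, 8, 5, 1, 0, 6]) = (0 2 3 4 8 6 1 7)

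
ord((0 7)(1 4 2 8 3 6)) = 6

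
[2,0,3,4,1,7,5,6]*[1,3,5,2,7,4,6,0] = [5,1,2,7,3,0,4,6]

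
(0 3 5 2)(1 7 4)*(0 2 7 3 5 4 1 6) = (0 5 7 1 3 4 6)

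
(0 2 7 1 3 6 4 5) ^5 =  (0 6 7 5 3 2 4 1) 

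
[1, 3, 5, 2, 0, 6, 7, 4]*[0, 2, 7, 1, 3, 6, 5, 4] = [2, 1, 6, 7, 0, 5, 4, 3]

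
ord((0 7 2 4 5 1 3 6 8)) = 9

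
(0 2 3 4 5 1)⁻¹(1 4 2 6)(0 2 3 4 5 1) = (0 5 3 6)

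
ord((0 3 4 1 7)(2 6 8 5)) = 20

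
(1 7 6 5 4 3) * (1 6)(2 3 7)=(1 2 3 6 5 4 7)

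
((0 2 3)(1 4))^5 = (0 3 2)(1 4)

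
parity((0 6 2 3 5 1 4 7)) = odd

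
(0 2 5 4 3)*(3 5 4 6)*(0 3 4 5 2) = (2 5 6 4)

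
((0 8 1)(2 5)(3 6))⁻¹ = (0 1 8)(2 5)(3 6)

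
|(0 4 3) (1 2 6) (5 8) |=6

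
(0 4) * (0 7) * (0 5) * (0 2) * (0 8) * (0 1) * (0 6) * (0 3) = (0 4 7 5 2 8 1 6 3)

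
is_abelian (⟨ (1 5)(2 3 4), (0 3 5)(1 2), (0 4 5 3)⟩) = no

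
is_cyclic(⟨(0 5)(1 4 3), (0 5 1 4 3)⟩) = no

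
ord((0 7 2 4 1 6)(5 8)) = 6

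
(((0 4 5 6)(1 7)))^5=(0 4 5 6)(1 7)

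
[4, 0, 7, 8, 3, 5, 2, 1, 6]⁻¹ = [1, 7, 6, 4, 0, 5, 8, 2, 3]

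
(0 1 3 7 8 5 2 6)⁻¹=(0 6 2 5 8 7 3 1)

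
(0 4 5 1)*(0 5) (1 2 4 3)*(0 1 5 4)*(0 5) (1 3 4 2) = (0 4 3) (1 2 5) 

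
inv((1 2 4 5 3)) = (1 3 5 4 2)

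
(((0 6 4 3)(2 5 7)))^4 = (2 5 7)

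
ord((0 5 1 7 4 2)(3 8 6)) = 6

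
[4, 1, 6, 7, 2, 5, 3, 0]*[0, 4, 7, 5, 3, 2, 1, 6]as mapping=[0→3, 1→4, 2→1, 3→6, 4→7, 5→2, 6→5, 7→0]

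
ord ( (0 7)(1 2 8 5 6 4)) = 6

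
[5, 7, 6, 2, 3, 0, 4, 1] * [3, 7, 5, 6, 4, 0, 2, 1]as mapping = [0→0, 1→1, 2→2, 3→5, 4→6, 5→3, 6→4, 7→7]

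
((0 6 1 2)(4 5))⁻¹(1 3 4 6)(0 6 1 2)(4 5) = (1 2 3 5)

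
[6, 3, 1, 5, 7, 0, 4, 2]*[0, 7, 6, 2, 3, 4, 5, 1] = [5, 2, 7, 4, 1, 0, 3, 6]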